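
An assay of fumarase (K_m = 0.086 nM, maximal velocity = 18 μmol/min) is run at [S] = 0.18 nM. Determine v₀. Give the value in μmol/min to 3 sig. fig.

v = Vmax·[S]/(Km + [S]) = 18 × 0.18 / (0.086 + 0.18)
  = 3.240 / 0.2660 = 12.2 μmol/min.

12.2 μmol/min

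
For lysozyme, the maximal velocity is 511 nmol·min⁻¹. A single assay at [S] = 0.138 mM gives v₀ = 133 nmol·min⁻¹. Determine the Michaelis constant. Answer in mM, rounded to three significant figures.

0.392 mM

v/Vmax = 133/511 = 0.2603 = [S]/(Km+[S]).
So Km + [S] = [S]/0.2603 = 0.5302 mM, giving Km = 0.5302 − 0.138 = 0.392 mM.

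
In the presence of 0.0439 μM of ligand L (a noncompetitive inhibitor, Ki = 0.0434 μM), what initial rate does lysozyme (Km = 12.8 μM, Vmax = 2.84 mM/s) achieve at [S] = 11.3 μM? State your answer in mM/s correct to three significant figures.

α = 1 + [I]/Ki = 1 + 0.0439/0.0434 = 2.012.
For a noncompetitive inhibitor, Vmax is reduced to Vmax/α while Km is unchanged: Km,app = 12.8 μM, Vmax,app = 1.41 mM/s.
v = Vmax,app·[S]/(Km,app + [S]) = 1.41 × 11.3/(12.8 + 11.3) = 0.662 mM/s.

0.662 mM/s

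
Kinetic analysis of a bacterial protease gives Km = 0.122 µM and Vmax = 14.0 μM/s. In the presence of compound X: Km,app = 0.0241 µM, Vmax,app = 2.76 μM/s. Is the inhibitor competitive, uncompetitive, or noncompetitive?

uncompetitive

Both Km and Vmax decrease by the same factor (~5.07-fold) — characteristic of uncompetitive inhibition.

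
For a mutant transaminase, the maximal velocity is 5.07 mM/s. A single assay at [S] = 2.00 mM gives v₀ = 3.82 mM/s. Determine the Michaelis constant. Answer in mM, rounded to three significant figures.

0.654 mM

From v = Vmax[S]/(Km+[S]), Km = [S](Vmax − v)/v.
Km = 2.00 × (5.07 − 3.82) / 3.82 = 2.500/3.82 = 0.654 mM.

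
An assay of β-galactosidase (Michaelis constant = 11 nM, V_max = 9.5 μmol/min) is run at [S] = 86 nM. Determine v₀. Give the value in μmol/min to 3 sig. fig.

8.42 μmol/min

v = Vmax·[S]/(Km + [S]) = 9.5 × 86 / (11 + 86)
  = 817.0 / 97.00 = 8.42 μmol/min.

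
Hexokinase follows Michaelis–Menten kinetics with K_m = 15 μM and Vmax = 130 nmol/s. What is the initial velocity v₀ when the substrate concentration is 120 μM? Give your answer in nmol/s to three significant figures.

116 nmol/s

[S]/(Km+[S]) = 120/135.0 = 0.8889, the fractional saturation.
v = 0.8889 × Vmax = 0.8889 × 130 = 116 nmol/s.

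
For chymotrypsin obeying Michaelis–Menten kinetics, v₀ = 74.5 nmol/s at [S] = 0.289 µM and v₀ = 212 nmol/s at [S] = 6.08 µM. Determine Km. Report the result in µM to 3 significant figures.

0.617 µM

In reciprocal form, 1/v = (Km/Vmax)·(1/[S]) + 1/Vmax. The two points give (1/[S], 1/v) = (3.460, 0.01342) and (0.1645, 0.004717).
Slope = (0.01342 − 0.004717)/(3.460 − 0.1645) = 0.002642; intercept = 0.01342 − 0.002642×3.460 = 0.004283.
Vmax = 1/intercept = 234 nmol/s; Km = slope × Vmax = 0.002642 × 234 = 0.617 µM.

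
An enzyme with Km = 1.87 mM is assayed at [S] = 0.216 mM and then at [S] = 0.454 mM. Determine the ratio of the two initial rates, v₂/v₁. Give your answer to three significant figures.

Since Vmax cancels, v₂/v₁ = [S]₂(Km+[S]₁) / [S]₁(Km+[S]₂).
= 0.454×(1.87+0.216) / (0.216×(1.87+0.454)) = 0.9470/0.5020 = 1.89.

1.89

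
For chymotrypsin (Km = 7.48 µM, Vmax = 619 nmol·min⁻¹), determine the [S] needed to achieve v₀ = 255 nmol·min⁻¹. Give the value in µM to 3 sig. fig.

5.24 µM

The required fractional saturation is v/Vmax = 255/619 = 0.4120.
Then [S]/(Km+[S]) = 0.4120 ⇒ [S] = 7.48 × 0.4120/(1 − 0.4120) = 5.24 µM.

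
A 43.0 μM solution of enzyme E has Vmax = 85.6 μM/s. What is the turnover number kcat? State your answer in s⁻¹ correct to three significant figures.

kcat = Vmax/[E]total = 85.6 μM/s / 43.0 μM = 1.99 s⁻¹.

1.99 s⁻¹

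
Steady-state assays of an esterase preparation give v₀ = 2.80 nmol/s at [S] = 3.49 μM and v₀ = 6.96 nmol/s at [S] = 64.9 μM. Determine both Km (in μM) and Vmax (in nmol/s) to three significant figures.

From v = Vmax[S]/(Km+[S]), each point gives Vmax = v(Km+[S])/[S].
Equating: 2.80(Km+3.49)/3.49 = 6.96(Km+64.9)/64.9.
0.8023·Km + 2.80 = 0.1072·Km + 6.96, so (0.8023 − 0.1072)·Km = 6.96 − 2.80.
Km = 4.160/0.6951 = 5.99 μM; then Vmax = 2.80(5.99+3.49)/3.49 = 7.60 nmol/s.

Km = 5.99 μM; Vmax = 7.60 nmol/s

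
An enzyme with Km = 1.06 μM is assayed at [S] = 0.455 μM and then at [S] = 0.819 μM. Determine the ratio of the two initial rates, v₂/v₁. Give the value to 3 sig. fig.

1.45

The fractional saturations are [S]/(Km+[S]) = 0.455/1.515 = 0.3003 and 0.819/1.879 = 0.4359.
v₂/v₁ is just their ratio: 0.4359/0.3003 = 1.45.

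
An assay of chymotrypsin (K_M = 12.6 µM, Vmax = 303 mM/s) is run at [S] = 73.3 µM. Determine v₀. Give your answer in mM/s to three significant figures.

v = Vmax·[S]/(Km + [S]) = 303 × 73.3 / (12.6 + 73.3)
  = 22210 / 85.90 = 259 mM/s.

259 mM/s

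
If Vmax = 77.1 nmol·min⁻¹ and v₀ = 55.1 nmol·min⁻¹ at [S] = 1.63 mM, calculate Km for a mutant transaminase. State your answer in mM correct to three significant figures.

v/Vmax = 55.1/77.1 = 0.7147 = [S]/(Km+[S]).
So Km + [S] = [S]/0.7147 = 2.281 mM, giving Km = 2.281 − 1.63 = 0.651 mM.

0.651 mM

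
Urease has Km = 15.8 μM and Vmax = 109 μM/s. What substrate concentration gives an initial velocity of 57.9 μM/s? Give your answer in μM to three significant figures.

17.9 μM

The required fractional saturation is v/Vmax = 57.9/109 = 0.5312.
Then [S]/(Km+[S]) = 0.5312 ⇒ [S] = 15.8 × 0.5312/(1 − 0.5312) = 17.9 μM.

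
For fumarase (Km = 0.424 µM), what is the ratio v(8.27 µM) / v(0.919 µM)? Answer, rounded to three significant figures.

Since Vmax cancels, v₂/v₁ = [S]₂(Km+[S]₁) / [S]₁(Km+[S]₂).
= 8.27×(0.424+0.919) / (0.919×(0.424+8.27)) = 11.11/7.990 = 1.39.

1.39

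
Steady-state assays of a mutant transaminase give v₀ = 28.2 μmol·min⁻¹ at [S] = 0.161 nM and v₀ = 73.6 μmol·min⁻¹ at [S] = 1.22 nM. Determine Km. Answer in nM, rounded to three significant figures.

In reciprocal form, 1/v = (Km/Vmax)·(1/[S]) + 1/Vmax. The two points give (1/[S], 1/v) = (6.211, 0.03546) and (0.8197, 0.01359).
Slope = (0.03546 − 0.01359)/(6.211 − 0.8197) = 0.004057; intercept = 0.03546 − 0.004057×6.211 = 0.01026.
Vmax = 1/intercept = 97.5 μmol·min⁻¹; Km = slope × Vmax = 0.004057 × 97.5 = 0.395 nM.

0.395 nM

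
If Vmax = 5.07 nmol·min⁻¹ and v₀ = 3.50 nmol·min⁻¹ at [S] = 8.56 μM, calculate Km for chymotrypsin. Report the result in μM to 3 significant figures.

3.84 μM

From v = Vmax[S]/(Km+[S]), Km = [S](Vmax − v)/v.
Km = 8.56 × (5.07 − 3.50) / 3.50 = 13.44/3.50 = 3.84 μM.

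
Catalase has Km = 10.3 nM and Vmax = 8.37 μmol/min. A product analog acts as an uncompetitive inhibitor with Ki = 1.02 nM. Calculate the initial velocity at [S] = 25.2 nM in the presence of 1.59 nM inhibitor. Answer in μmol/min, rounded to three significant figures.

α = 1 + [I]/Ki = 1 + 1.59/1.02 = 2.559.
For an uncompetitive inhibitor, both parameters are divided by α, giving Vmax/α and Km/α: Km,app = 4.03 nM, Vmax,app = 3.27 μmol/min.
v = Vmax,app·[S]/(Km,app + [S]) = 3.27 × 25.2/(4.03 + 25.2) = 2.82 μmol/min.

2.82 μmol/min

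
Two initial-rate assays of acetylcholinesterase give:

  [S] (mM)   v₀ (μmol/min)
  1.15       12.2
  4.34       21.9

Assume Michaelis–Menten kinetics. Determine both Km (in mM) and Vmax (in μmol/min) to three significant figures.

From v = Vmax[S]/(Km+[S]), each point gives Vmax = v(Km+[S])/[S].
Equating: 12.2(Km+1.15)/1.15 = 21.9(Km+4.34)/4.34.
10.61·Km + 12.2 = 5.046·Km + 21.9, so (10.61 − 5.046)·Km = 21.9 − 12.2.
Km = 9.700/5.563 = 1.74 mM; then Vmax = 12.2(1.74+1.15)/1.15 = 30.7 μmol/min.

Km = 1.74 mM; Vmax = 30.7 μmol/min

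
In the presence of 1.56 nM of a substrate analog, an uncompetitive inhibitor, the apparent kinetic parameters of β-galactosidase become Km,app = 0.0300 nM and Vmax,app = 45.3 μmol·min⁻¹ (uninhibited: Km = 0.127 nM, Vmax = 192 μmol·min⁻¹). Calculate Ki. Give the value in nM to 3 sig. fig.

Uncompetitive: Vmax,app = Vmax/α (and Km,app = Km/α) with α = 1 + [I]/Ki.
α = Vmax/Vmax,app = 192/45.3 = 4.238.
Ki = [I]/(α − 1) = 1.56/3.238 = 0.482 nM.

0.482 nM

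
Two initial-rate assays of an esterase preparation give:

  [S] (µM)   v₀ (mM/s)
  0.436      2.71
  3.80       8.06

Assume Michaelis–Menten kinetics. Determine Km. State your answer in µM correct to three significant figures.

1.31 µM

In reciprocal form, 1/v = (Km/Vmax)·(1/[S]) + 1/Vmax. The two points give (1/[S], 1/v) = (2.294, 0.3690) and (0.2632, 0.1241).
Slope = (0.3690 − 0.1241)/(2.294 − 0.2632) = 0.1206; intercept = 0.3690 − 0.1206×2.294 = 0.09232.
Vmax = 1/intercept = 10.8 mM/s; Km = slope × Vmax = 0.1206 × 10.8 = 1.31 µM.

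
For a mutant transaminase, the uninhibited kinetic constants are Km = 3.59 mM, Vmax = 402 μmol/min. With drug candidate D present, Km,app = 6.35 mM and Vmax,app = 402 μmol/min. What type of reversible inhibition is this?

Km increases (3.59 → 6.35 mM) while Vmax is unchanged — the hallmark of competitive inhibition.

competitive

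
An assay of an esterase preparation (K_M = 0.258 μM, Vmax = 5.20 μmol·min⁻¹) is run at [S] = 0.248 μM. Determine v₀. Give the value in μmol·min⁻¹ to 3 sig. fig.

v = Vmax·[S]/(Km + [S]) = 5.20 × 0.248 / (0.258 + 0.248)
  = 1.290 / 0.5060 = 2.55 μmol·min⁻¹.

2.55 μmol·min⁻¹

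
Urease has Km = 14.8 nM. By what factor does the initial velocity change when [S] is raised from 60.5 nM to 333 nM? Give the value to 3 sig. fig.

The fractional saturations are [S]/(Km+[S]) = 60.5/75.30 = 0.8035 and 333/347.8 = 0.9574.
v₂/v₁ is just their ratio: 0.9574/0.8035 = 1.19.

1.19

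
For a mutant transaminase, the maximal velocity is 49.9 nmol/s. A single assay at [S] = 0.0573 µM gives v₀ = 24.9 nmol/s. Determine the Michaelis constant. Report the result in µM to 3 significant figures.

From v = Vmax[S]/(Km+[S]), Km = [S](Vmax − v)/v.
Km = 0.0573 × (49.9 − 24.9) / 24.9 = 1.432/24.9 = 0.0575 µM.

0.0575 µM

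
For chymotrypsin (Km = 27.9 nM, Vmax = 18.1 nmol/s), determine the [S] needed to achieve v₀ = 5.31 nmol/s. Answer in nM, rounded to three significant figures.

The required fractional saturation is v/Vmax = 5.31/18.1 = 0.2934.
Then [S]/(Km+[S]) = 0.2934 ⇒ [S] = 27.9 × 0.2934/(1 − 0.2934) = 11.6 nM.

11.6 nM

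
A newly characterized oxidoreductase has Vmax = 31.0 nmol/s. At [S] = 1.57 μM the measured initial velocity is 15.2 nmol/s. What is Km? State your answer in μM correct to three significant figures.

v/Vmax = 15.2/31.0 = 0.4903 = [S]/(Km+[S]).
So Km + [S] = [S]/0.4903 = 3.202 μM, giving Km = 3.202 − 1.57 = 1.63 μM.

1.63 μM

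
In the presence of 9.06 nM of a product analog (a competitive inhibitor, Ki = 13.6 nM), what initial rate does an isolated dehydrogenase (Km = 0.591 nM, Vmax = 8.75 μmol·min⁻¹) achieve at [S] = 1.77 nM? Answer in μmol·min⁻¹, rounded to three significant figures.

5.62 μmol·min⁻¹

α = 1 + [I]/Ki = 1 + 9.06/13.6 = 1.666.
For a competitive inhibitor, Vmax is unchanged and the apparent Km becomes α·Km: Km,app = 0.985 nM, Vmax,app = 8.75 μmol·min⁻¹.
v = Vmax,app·[S]/(Km,app + [S]) = 8.75 × 1.77/(0.985 + 1.77) = 5.62 μmol·min⁻¹.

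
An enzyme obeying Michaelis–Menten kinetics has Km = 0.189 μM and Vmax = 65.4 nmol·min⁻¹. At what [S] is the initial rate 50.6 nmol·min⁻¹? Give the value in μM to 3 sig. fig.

0.646 μM

The required fractional saturation is v/Vmax = 50.6/65.4 = 0.7737.
Then [S]/(Km+[S]) = 0.7737 ⇒ [S] = 0.189 × 0.7737/(1 − 0.7737) = 0.646 μM.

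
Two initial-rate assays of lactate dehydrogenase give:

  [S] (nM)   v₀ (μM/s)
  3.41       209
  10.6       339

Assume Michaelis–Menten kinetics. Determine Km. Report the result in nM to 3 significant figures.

4.44 nM

In reciprocal form, 1/v = (Km/Vmax)·(1/[S]) + 1/Vmax. The two points give (1/[S], 1/v) = (0.2933, 0.004785) and (0.09434, 0.002950).
Slope = (0.004785 − 0.002950)/(0.2933 − 0.09434) = 0.009224; intercept = 0.004785 − 0.009224×0.2933 = 0.002080.
Vmax = 1/intercept = 481 μM/s; Km = slope × Vmax = 0.009224 × 481 = 4.44 nM.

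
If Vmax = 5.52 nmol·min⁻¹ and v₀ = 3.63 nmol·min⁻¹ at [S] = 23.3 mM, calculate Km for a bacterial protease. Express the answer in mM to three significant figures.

12.1 mM

From v = Vmax[S]/(Km+[S]), Km = [S](Vmax − v)/v.
Km = 23.3 × (5.52 − 3.63) / 3.63 = 44.04/3.63 = 12.1 mM.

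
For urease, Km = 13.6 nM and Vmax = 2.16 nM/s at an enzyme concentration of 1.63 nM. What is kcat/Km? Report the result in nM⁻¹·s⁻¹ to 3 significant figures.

0.0974 nM⁻¹·s⁻¹

kcat = Vmax/[E]total = 2.16/1.63 = 1.33 s⁻¹.
kcat/Km = 1.33/13.6 = 0.0974 nM⁻¹·s⁻¹.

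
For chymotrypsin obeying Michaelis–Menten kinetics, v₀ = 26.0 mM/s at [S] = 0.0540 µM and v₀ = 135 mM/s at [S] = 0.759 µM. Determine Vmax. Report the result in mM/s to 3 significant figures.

199 mM/s

In reciprocal form, 1/v = (Km/Vmax)·(1/[S]) + 1/Vmax. The two points give (1/[S], 1/v) = (18.52, 0.03846) and (1.318, 0.007407).
Slope = (0.03846 − 0.007407)/(18.52 − 1.318) = 0.001805; intercept = 0.03846 − 0.001805×18.52 = 0.005029.
Vmax = 1/intercept = 199 mM/s; Km = slope × Vmax = 0.001805 × 199 = 0.359 µM.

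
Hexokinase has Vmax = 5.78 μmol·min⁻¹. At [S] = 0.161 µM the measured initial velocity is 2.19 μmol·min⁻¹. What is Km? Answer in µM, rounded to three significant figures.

From v = Vmax[S]/(Km+[S]), Km = [S](Vmax − v)/v.
Km = 0.161 × (5.78 − 2.19) / 2.19 = 0.5780/2.19 = 0.264 µM.

0.264 µM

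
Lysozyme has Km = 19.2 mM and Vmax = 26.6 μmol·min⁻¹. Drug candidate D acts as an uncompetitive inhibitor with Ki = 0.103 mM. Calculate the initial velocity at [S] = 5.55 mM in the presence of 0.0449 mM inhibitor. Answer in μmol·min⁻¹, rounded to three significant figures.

5.43 μmol·min⁻¹

With α = 1 + [I]/Ki = 1 + 0.0449/0.103 = 1.436, the uncompetitive rate law is v = (Vmax/α)·[S] / (Km/α + [S]).
v = (26.6/1.436)×5.55 / (19.2/1.436 + 5.55) = 102.8/18.92 = 5.43 μmol·min⁻¹.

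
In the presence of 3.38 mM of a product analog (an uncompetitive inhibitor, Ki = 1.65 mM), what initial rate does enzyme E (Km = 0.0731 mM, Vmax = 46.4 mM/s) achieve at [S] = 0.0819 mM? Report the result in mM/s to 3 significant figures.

α = 1 + [I]/Ki = 1 + 3.38/1.65 = 3.048.
For an uncompetitive inhibitor, both parameters are divided by α, giving Vmax/α and Km/α: Km,app = 0.0240 mM, Vmax,app = 15.2 mM/s.
v = Vmax,app·[S]/(Km,app + [S]) = 15.2 × 0.0819/(0.0240 + 0.0819) = 11.8 mM/s.

11.8 mM/s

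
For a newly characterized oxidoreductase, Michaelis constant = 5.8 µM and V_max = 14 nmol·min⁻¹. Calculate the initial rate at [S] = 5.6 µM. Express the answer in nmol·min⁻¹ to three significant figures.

[S]/(Km+[S]) = 5.6/11.40 = 0.4912, the fractional saturation.
v = 0.4912 × Vmax = 0.4912 × 14 = 6.88 nmol·min⁻¹.

6.88 nmol·min⁻¹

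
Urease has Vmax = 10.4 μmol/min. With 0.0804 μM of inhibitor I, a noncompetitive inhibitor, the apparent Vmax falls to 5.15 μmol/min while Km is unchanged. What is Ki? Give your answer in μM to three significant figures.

0.0789 μM

Noncompetitive: Vmax,app = Vmax/α with α = 1 + [I]/Ki.
α = Vmax/Vmax,app = 10.4/5.15 = 2.019.
Since α = 1 + [I]/Ki, [I]/Ki = 2.019 − 1 = 1.019 and Ki = 0.0804/1.019 = 0.0789 μM.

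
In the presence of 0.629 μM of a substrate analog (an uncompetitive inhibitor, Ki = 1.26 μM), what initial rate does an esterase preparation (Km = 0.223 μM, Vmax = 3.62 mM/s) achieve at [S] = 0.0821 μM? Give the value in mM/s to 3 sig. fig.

α = 1 + [I]/Ki = 1 + 0.629/1.26 = 1.499.
For an uncompetitive inhibitor, both parameters are divided by α, giving Vmax/α and Km/α: Km,app = 0.149 μM, Vmax,app = 2.41 mM/s.
v = Vmax,app·[S]/(Km,app + [S]) = 2.41 × 0.0821/(0.149 + 0.0821) = 0.859 mM/s.

0.859 mM/s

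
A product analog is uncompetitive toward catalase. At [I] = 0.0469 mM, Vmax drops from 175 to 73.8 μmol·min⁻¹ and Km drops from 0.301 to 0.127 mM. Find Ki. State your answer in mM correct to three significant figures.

Uncompetitive: Vmax,app = Vmax/α (and Km,app = Km/α) with α = 1 + [I]/Ki.
α = Vmax/Vmax,app = 175/73.8 = 2.371.
Since α = 1 + [I]/Ki, [I]/Ki = 2.371 − 1 = 1.371 and Ki = 0.0469/1.371 = 0.0342 mM.

0.0342 mM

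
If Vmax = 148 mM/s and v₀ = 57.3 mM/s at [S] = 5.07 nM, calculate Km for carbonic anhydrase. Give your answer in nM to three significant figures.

From v = Vmax[S]/(Km+[S]), Km = [S](Vmax − v)/v.
Km = 5.07 × (148 − 57.3) / 57.3 = 459.8/57.3 = 8.03 nM.

8.03 nM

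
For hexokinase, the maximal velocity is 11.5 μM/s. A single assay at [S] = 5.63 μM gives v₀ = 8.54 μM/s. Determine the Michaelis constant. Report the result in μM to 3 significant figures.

v/Vmax = 8.54/11.5 = 0.7426 = [S]/(Km+[S]).
So Km + [S] = [S]/0.7426 = 7.581 μM, giving Km = 7.581 − 5.63 = 1.95 μM.

1.95 μM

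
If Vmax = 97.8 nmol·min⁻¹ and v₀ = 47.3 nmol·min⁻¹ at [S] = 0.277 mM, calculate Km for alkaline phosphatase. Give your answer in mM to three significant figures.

From v = Vmax[S]/(Km+[S]), Km = [S](Vmax − v)/v.
Km = 0.277 × (97.8 − 47.3) / 47.3 = 13.99/47.3 = 0.296 mM.

0.296 mM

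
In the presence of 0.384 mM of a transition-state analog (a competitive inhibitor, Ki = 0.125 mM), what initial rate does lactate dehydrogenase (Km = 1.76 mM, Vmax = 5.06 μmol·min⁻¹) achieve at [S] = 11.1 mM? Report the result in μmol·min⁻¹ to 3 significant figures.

With α = 1 + [I]/Ki = 1 + 0.384/0.125 = 4.072, the competitive rate law is v = Vmax[S] / (αKm + [S]).
v = 5.06×11.1 / (4.072×1.76 + 11.1) = 56.17/18.27 = 3.07 μmol·min⁻¹.

3.07 μmol·min⁻¹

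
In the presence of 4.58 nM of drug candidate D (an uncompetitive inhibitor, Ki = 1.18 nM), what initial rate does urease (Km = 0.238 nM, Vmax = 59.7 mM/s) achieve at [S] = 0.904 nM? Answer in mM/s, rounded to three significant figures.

With α = 1 + [I]/Ki = 1 + 4.58/1.18 = 4.881, the uncompetitive rate law is v = (Vmax/α)·[S] / (Km/α + [S]).
v = (59.7/4.881)×0.904 / (0.238/4.881 + 0.904) = 11.06/0.9528 = 11.6 mM/s.

11.6 mM/s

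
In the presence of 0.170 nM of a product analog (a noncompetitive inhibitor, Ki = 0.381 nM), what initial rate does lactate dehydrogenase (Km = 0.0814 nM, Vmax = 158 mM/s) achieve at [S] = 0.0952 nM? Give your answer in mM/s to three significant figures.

58.9 mM/s

With α = 1 + [I]/Ki = 1 + 0.170/0.381 = 1.446, the noncompetitive rate law is v = (Vmax/α)·[S] / (Km + [S]).
v = (158/1.446)×0.0952 / (0.0814 + 0.0952) = 10.40/0.1766 = 58.9 mM/s.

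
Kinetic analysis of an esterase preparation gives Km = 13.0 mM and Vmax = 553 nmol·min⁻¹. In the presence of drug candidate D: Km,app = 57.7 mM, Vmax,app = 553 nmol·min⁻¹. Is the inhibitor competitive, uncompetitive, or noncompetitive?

competitive

Km increases (13.0 → 57.7 mM) while Vmax is unchanged — the hallmark of competitive inhibition.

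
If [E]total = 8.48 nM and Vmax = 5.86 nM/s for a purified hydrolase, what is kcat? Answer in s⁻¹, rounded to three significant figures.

kcat = Vmax/[E]total = 5.86 nM/s / 8.48 nM = 0.691 s⁻¹.

0.691 s⁻¹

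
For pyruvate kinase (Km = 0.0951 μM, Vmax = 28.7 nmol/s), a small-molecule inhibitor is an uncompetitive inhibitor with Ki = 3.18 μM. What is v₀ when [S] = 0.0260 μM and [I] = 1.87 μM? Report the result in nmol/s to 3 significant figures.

With α = 1 + [I]/Ki = 1 + 1.87/3.18 = 1.588, the uncompetitive rate law is v = (Vmax/α)·[S] / (Km/α + [S]).
v = (28.7/1.588)×0.0260 / (0.0951/1.588 + 0.0260) = 0.4699/0.08588 = 5.47 nmol/s.

5.47 nmol/s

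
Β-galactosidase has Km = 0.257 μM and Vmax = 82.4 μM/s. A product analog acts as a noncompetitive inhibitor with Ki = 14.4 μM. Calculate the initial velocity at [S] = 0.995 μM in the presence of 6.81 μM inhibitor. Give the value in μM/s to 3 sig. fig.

44.5 μM/s

α = 1 + [I]/Ki = 1 + 6.81/14.4 = 1.473.
For a noncompetitive inhibitor, Vmax is reduced to Vmax/α while Km is unchanged: Km,app = 0.257 μM, Vmax,app = 55.9 μM/s.
v = Vmax,app·[S]/(Km,app + [S]) = 55.9 × 0.995/(0.257 + 0.995) = 44.5 μM/s.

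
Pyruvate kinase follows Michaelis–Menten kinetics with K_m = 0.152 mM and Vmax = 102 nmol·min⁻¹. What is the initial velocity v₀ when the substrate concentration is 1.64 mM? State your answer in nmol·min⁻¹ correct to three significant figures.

[S]/(Km+[S]) = 1.64/1.792 = 0.9152, the fractional saturation.
v = 0.9152 × Vmax = 0.9152 × 102 = 93.3 nmol·min⁻¹.

93.3 nmol·min⁻¹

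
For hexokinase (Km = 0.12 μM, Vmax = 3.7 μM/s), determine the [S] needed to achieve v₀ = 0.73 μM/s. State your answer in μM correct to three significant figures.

0.0295 μM

Rearranging v = Vmax[S]/(Km+[S]) gives [S] = Km·v/(Vmax − v).
[S] = 0.12 × 0.73 / (3.7 − 0.73) = 0.08760/2.970 = 0.0295 μM.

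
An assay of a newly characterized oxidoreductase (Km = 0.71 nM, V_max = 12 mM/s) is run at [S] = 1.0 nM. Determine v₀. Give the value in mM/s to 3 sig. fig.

[S]/(Km+[S]) = 1.0/1.710 = 0.5848, the fractional saturation.
v = 0.5848 × Vmax = 0.5848 × 12 = 7.02 mM/s.

7.02 mM/s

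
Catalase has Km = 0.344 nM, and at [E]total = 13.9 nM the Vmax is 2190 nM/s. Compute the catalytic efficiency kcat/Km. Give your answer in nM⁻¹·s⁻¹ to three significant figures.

kcat = Vmax/[E]total = 2190/13.9 = 158 s⁻¹.
kcat/Km = 158/0.344 = 458 nM⁻¹·s⁻¹.

458 nM⁻¹·s⁻¹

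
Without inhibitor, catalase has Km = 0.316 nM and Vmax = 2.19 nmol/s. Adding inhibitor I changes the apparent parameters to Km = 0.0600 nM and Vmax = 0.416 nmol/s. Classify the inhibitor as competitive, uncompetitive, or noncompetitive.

Both Km and Vmax decrease by the same factor (~5.27-fold) — characteristic of uncompetitive inhibition.

uncompetitive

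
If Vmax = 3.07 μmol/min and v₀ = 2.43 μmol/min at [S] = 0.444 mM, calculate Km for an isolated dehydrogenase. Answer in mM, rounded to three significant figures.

0.117 mM

From v = Vmax[S]/(Km+[S]), Km = [S](Vmax − v)/v.
Km = 0.444 × (3.07 − 2.43) / 2.43 = 0.2842/2.43 = 0.117 mM.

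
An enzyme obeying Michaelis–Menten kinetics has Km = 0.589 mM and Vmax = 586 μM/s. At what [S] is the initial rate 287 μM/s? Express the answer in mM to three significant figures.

0.565 mM

Rearranging v = Vmax[S]/(Km+[S]) gives [S] = Km·v/(Vmax − v).
[S] = 0.589 × 287 / (586 − 287) = 169.0/299.0 = 0.565 mM.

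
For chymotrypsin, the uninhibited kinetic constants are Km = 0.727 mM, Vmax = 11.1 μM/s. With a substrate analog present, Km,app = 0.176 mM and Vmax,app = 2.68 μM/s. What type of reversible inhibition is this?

uncompetitive

Both Km and Vmax decrease by the same factor (~4.14-fold) — characteristic of uncompetitive inhibition.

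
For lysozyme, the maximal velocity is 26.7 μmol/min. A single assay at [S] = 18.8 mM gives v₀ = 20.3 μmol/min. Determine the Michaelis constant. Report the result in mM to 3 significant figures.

v/Vmax = 20.3/26.7 = 0.7603 = [S]/(Km+[S]).
So Km + [S] = [S]/0.7603 = 24.73 mM, giving Km = 24.73 − 18.8 = 5.93 mM.

5.93 mM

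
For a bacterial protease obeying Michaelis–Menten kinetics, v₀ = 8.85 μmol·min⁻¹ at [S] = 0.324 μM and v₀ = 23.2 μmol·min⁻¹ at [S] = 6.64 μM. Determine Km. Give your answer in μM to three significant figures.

0.602 μM

From v = Vmax[S]/(Km+[S]), each point gives Vmax = v(Km+[S])/[S].
Equating: 8.85(Km+0.324)/0.324 = 23.2(Km+6.64)/6.64.
27.31·Km + 8.85 = 3.494·Km + 23.2, so (27.31 − 3.494)·Km = 23.2 − 8.85.
Km = 14.35/23.82 = 0.602 μM; then Vmax = 8.85(0.602+0.324)/0.324 = 25.3 μmol·min⁻¹.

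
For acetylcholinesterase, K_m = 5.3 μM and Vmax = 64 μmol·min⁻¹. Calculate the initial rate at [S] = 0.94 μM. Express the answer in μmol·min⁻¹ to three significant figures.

v = Vmax·[S]/(Km + [S]) = 64 × 0.94 / (5.3 + 0.94)
  = 60.16 / 6.240 = 9.64 μmol·min⁻¹.

9.64 μmol·min⁻¹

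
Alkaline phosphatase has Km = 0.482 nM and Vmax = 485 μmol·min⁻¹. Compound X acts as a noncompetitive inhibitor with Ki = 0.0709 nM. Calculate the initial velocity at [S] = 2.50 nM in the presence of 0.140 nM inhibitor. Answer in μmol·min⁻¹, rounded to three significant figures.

With α = 1 + [I]/Ki = 1 + 0.140/0.0709 = 2.975, the noncompetitive rate law is v = (Vmax/α)·[S] / (Km + [S]).
v = (485/2.975)×2.50 / (0.482 + 2.50) = 407.6/2.982 = 137 μmol·min⁻¹.

137 μmol·min⁻¹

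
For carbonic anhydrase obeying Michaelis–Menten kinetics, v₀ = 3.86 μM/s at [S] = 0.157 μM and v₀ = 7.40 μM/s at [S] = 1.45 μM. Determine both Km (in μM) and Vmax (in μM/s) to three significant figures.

Km = 0.182 μM; Vmax = 8.33 μM/s

In reciprocal form, 1/v = (Km/Vmax)·(1/[S]) + 1/Vmax. The two points give (1/[S], 1/v) = (6.369, 0.2591) and (0.6897, 0.1351).
Slope = (0.2591 − 0.1351)/(6.369 − 0.6897) = 0.02182; intercept = 0.2591 − 0.02182×6.369 = 0.1201.
Vmax = 1/intercept = 8.33 μM/s; Km = slope × Vmax = 0.02182 × 8.33 = 0.182 μM.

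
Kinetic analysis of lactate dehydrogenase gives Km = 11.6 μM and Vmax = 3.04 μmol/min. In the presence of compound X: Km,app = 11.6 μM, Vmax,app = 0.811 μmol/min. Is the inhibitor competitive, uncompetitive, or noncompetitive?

noncompetitive

Vmax decreases (3.04 → 0.811 μmol/min) while Km is unchanged — pure noncompetitive inhibition.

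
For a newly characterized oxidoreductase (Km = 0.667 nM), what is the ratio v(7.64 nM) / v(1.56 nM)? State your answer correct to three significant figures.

The fractional saturations are [S]/(Km+[S]) = 1.56/2.227 = 0.7005 and 7.64/8.307 = 0.9197.
v₂/v₁ is just their ratio: 0.9197/0.7005 = 1.31.

1.31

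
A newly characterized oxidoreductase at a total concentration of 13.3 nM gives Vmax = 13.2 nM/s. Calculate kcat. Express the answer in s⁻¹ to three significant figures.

0.992 s⁻¹

kcat = Vmax/[E]total = 13.2 nM/s / 13.3 nM = 0.992 s⁻¹.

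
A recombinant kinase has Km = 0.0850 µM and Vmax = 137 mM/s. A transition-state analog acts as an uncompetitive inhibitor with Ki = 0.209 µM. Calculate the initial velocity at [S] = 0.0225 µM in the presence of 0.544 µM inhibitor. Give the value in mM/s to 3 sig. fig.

With α = 1 + [I]/Ki = 1 + 0.544/0.209 = 3.603, the uncompetitive rate law is v = (Vmax/α)·[S] / (Km/α + [S]).
v = (137/3.603)×0.0225 / (0.0850/3.603 + 0.0225) = 0.8556/0.04609 = 18.6 mM/s.

18.6 mM/s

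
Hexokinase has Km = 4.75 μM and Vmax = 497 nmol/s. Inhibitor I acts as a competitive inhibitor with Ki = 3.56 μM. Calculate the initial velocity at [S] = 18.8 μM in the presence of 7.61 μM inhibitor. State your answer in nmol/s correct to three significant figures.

277 nmol/s

α = 1 + [I]/Ki = 1 + 7.61/3.56 = 3.138.
For a competitive inhibitor, Vmax is unchanged and the apparent Km becomes α·Km: Km,app = 14.9 μM, Vmax,app = 497 nmol/s.
v = Vmax,app·[S]/(Km,app + [S]) = 497 × 18.8/(14.9 + 18.8) = 277 nmol/s.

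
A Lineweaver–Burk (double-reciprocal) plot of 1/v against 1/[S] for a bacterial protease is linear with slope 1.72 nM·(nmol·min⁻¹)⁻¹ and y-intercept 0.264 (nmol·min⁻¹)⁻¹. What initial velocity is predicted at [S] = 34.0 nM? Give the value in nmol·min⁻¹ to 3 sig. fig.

3.18 nmol·min⁻¹

The y-intercept is 1/Vmax, so Vmax = 1/0.264 = 3.79 nmol·min⁻¹.
The slope is Km/Vmax, so Km = 1.72 × 3.79 = 6.52 nM.
Then v = 3.79 × 34.0/(6.52 + 34.0) = 3.18 nmol·min⁻¹.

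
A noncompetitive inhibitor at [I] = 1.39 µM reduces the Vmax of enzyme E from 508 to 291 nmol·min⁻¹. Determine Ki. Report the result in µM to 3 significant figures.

Noncompetitive: Vmax,app = Vmax/α with α = 1 + [I]/Ki.
α = Vmax/Vmax,app = 508/291 = 1.746.
Since α = 1 + [I]/Ki, [I]/Ki = 1.746 − 1 = 0.7457 and Ki = 1.39/0.7457 = 1.86 µM.

1.86 µM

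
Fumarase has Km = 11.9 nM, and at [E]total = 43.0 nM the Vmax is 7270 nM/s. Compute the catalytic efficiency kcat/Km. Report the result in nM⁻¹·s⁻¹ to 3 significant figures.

kcat = Vmax/[E]total = 7270/43.0 = 169 s⁻¹.
kcat/Km = 169/11.9 = 14.2 nM⁻¹·s⁻¹.

14.2 nM⁻¹·s⁻¹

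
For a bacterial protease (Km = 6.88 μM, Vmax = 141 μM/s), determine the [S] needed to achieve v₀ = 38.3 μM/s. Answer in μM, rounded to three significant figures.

Rearranging v = Vmax[S]/(Km+[S]) gives [S] = Km·v/(Vmax − v).
[S] = 6.88 × 38.3 / (141 − 38.3) = 263.5/102.7 = 2.57 μM.

2.57 μM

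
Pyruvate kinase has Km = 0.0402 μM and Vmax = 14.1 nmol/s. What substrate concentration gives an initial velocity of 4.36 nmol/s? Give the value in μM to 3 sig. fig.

Rearranging v = Vmax[S]/(Km+[S]) gives [S] = Km·v/(Vmax − v).
[S] = 0.0402 × 4.36 / (14.1 − 4.36) = 0.1753/9.740 = 0.0180 μM.

0.0180 μM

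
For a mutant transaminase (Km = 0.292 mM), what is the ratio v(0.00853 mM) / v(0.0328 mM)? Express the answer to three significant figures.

0.281

Since Vmax cancels, v₂/v₁ = [S]₂(Km+[S]₁) / [S]₁(Km+[S]₂).
= 0.00853×(0.292+0.0328) / (0.0328×(0.292+0.00853)) = 0.002771/0.009857 = 0.281.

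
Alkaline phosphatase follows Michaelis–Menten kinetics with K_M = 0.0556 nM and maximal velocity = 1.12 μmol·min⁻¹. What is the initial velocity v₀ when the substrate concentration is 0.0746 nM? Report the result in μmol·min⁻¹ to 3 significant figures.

v = Vmax·[S]/(Km + [S]) = 1.12 × 0.0746 / (0.0556 + 0.0746)
  = 0.08355 / 0.1302 = 0.642 μmol·min⁻¹.

0.642 μmol·min⁻¹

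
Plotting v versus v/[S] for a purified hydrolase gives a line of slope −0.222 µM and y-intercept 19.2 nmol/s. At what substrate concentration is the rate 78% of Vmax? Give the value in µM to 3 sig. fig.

The Eadie–Hofstee slope gives Km = 0.222 µM (slope = −Km).
v/Vmax = [S]/(Km+[S]) = 0.78 ⇒ [S] = Km·0.78/(1−0.78) = 0.222 × 3.545 = 0.787 µM.

0.787 µM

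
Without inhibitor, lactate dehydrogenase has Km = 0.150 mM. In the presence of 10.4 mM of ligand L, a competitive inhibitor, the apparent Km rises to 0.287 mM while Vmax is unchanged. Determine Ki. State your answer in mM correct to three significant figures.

Competitive: Km,app = α·Km with α = 1 + [I]/Ki.
α = Km,app/Km = 0.287/0.150 = 1.913.
Since α = 1 + [I]/Ki, [I]/Ki = 1.913 − 1 = 0.9133 and Ki = 10.4/0.9133 = 11.4 mM.

11.4 mM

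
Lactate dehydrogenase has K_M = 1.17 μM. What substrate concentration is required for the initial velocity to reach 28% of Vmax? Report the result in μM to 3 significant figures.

v/Vmax = [S]/(Km+[S]) = 0.28, so [S] = Km·0.28/(1 − 0.28) = 1.17 × 0.3889.
[S] = 0.455 μM.

0.455 μM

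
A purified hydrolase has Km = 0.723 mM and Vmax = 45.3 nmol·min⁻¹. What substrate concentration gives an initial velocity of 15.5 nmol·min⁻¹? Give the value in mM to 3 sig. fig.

0.376 mM

Rearranging v = Vmax[S]/(Km+[S]) gives [S] = Km·v/(Vmax − v).
[S] = 0.723 × 15.5 / (45.3 − 15.5) = 11.21/29.80 = 0.376 mM.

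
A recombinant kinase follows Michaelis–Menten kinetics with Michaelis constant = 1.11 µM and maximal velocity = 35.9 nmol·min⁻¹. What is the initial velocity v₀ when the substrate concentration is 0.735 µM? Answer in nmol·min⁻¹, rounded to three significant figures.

14.3 nmol·min⁻¹

[S]/(Km+[S]) = 0.735/1.845 = 0.3984, the fractional saturation.
v = 0.3984 × Vmax = 0.3984 × 35.9 = 14.3 nmol·min⁻¹.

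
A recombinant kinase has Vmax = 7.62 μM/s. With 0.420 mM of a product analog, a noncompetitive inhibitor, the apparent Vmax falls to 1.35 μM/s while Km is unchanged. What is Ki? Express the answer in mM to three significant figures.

Noncompetitive: Vmax,app = Vmax/α with α = 1 + [I]/Ki.
α = Vmax/Vmax,app = 7.62/1.35 = 5.644.
Since α = 1 + [I]/Ki, [I]/Ki = 5.644 − 1 = 4.644 and Ki = 0.420/4.644 = 0.0904 mM.

0.0904 mM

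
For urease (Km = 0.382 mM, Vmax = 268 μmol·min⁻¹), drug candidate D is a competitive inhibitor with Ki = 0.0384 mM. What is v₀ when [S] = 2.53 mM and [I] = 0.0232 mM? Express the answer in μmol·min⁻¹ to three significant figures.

α = 1 + [I]/Ki = 1 + 0.0232/0.0384 = 1.604.
For a competitive inhibitor, Vmax is unchanged and the apparent Km becomes α·Km: Km,app = 0.613 mM, Vmax,app = 268 μmol·min⁻¹.
v = Vmax,app·[S]/(Km,app + [S]) = 268 × 2.53/(0.613 + 2.53) = 216 μmol·min⁻¹.

216 μmol·min⁻¹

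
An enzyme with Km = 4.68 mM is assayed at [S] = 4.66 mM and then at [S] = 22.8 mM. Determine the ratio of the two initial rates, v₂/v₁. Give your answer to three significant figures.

1.66

The fractional saturations are [S]/(Km+[S]) = 4.66/9.340 = 0.4989 and 22.8/27.48 = 0.8297.
v₂/v₁ is just their ratio: 0.8297/0.4989 = 1.66.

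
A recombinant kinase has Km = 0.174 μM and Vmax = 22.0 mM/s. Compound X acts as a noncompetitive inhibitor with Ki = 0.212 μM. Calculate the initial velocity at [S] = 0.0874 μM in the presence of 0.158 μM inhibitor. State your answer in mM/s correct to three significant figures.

4.21 mM/s

α = 1 + [I]/Ki = 1 + 0.158/0.212 = 1.745.
For a noncompetitive inhibitor, Vmax is reduced to Vmax/α while Km is unchanged: Km,app = 0.174 μM, Vmax,app = 12.6 mM/s.
v = Vmax,app·[S]/(Km,app + [S]) = 12.6 × 0.0874/(0.174 + 0.0874) = 4.21 mM/s.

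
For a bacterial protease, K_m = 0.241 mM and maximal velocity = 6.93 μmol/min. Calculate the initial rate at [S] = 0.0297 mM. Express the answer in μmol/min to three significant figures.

[S]/(Km+[S]) = 0.0297/0.2707 = 0.1097, the fractional saturation.
v = 0.1097 × Vmax = 0.1097 × 6.93 = 0.760 μmol/min.

0.760 μmol/min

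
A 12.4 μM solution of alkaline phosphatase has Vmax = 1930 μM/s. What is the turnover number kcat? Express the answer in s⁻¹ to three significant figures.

kcat = Vmax/[E]total = 1930 μM/s / 12.4 μM = 156 s⁻¹.

156 s⁻¹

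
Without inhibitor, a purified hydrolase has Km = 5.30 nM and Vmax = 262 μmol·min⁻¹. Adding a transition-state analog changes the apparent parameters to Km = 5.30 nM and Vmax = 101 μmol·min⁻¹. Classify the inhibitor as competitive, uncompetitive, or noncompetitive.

Vmax decreases (262 → 101 μmol·min⁻¹) while Km is unchanged — pure noncompetitive inhibition.

noncompetitive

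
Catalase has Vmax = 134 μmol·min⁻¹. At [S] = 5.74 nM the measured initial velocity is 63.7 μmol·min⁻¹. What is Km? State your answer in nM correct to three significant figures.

v/Vmax = 63.7/134 = 0.4754 = [S]/(Km+[S]).
So Km + [S] = [S]/0.4754 = 12.07 nM, giving Km = 12.07 − 5.74 = 6.33 nM.

6.33 nM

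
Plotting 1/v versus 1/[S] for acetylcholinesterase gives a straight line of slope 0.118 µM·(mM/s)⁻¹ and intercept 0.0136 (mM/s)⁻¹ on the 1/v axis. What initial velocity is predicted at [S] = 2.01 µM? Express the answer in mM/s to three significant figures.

The y-intercept is 1/Vmax, so Vmax = 1/0.0136 = 73.5 mM/s.
The slope is Km/Vmax, so Km = 0.118 × 73.5 = 8.68 µM.
Then v = 73.5 × 2.01/(8.68 + 2.01) = 13.8 mM/s.

13.8 mM/s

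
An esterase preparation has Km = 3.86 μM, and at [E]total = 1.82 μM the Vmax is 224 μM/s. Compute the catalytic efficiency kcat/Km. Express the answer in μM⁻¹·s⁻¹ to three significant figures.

31.9 μM⁻¹·s⁻¹

kcat = Vmax/[E]total = 224/1.82 = 123 s⁻¹.
kcat/Km = 123/3.86 = 31.9 μM⁻¹·s⁻¹.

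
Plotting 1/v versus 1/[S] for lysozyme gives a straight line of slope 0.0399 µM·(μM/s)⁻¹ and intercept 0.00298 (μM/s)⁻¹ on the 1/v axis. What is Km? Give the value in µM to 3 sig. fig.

13.4 µM

y-intercept = 1/Vmax ⇒ Vmax = 336 μM/s; slope = Km/Vmax ⇒ Km = slope × Vmax.
Km = 0.0399 × 336 = 13.4 µM.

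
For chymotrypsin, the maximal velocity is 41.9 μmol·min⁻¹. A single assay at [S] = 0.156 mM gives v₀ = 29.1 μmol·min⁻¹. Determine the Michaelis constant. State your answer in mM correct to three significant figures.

0.0686 mM

From v = Vmax[S]/(Km+[S]), Km = [S](Vmax − v)/v.
Km = 0.156 × (41.9 − 29.1) / 29.1 = 1.997/29.1 = 0.0686 mM.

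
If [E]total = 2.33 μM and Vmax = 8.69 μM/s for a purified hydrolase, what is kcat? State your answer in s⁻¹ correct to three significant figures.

kcat = Vmax/[E]total = 8.69 μM/s / 2.33 μM = 3.73 s⁻¹.

3.73 s⁻¹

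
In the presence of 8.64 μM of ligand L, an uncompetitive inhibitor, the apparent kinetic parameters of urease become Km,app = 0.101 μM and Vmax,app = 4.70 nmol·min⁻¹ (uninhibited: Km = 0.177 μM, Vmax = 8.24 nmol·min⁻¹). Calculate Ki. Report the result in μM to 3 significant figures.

11.5 μM

Uncompetitive: Vmax,app = Vmax/α (and Km,app = Km/α) with α = 1 + [I]/Ki.
α = Vmax/Vmax,app = 8.24/4.70 = 1.753.
Since α = 1 + [I]/Ki, [I]/Ki = 1.753 − 1 = 0.7532 and Ki = 8.64/0.7532 = 11.5 μM.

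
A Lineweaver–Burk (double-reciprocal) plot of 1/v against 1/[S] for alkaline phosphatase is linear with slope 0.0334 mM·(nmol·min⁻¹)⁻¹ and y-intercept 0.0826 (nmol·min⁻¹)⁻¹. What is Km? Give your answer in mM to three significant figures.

0.404 mM

y-intercept = 1/Vmax ⇒ Vmax = 12.1 nmol·min⁻¹; slope = Km/Vmax ⇒ Km = slope × Vmax.
Km = 0.0334 × 12.1 = 0.404 mM.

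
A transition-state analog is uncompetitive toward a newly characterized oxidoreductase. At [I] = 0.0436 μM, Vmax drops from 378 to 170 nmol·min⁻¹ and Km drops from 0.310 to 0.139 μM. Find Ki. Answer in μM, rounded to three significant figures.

Uncompetitive: Vmax,app = Vmax/α (and Km,app = Km/α) with α = 1 + [I]/Ki.
α = Vmax/Vmax,app = 378/170 = 2.224.
Ki = [I]/(α − 1) = 0.0436/1.224 = 0.0356 μM.

0.0356 μM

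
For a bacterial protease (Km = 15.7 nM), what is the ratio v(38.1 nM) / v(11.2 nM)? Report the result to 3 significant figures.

The fractional saturations are [S]/(Km+[S]) = 11.2/26.90 = 0.4164 and 38.1/53.80 = 0.7082.
v₂/v₁ is just their ratio: 0.7082/0.4164 = 1.70.

1.70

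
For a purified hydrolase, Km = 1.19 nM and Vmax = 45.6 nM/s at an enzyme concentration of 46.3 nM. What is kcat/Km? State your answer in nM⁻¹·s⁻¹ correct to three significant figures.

0.828 nM⁻¹·s⁻¹

kcat = Vmax/[E]total = 45.6/46.3 = 0.985 s⁻¹.
kcat/Km = 0.985/1.19 = 0.828 nM⁻¹·s⁻¹.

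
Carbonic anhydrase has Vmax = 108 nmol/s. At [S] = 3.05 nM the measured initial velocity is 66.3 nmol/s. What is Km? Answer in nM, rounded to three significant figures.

From v = Vmax[S]/(Km+[S]), Km = [S](Vmax − v)/v.
Km = 3.05 × (108 − 66.3) / 66.3 = 127.2/66.3 = 1.92 nM.

1.92 nM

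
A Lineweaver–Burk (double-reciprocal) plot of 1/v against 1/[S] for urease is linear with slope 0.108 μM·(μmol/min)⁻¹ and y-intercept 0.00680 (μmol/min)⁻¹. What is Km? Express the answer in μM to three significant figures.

y-intercept = 1/Vmax ⇒ Vmax = 147 μmol/min; slope = Km/Vmax ⇒ Km = slope × Vmax.
Km = 0.108 × 147 = 15.9 μM.

15.9 μM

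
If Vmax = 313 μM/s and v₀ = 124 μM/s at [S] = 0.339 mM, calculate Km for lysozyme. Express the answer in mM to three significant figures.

From v = Vmax[S]/(Km+[S]), Km = [S](Vmax − v)/v.
Km = 0.339 × (313 − 124) / 124 = 64.07/124 = 0.517 mM.

0.517 mM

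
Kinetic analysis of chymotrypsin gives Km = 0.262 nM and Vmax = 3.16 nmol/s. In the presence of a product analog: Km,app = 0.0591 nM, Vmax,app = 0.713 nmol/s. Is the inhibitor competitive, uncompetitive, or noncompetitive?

Both Km and Vmax decrease by the same factor (~4.43-fold) — characteristic of uncompetitive inhibition.

uncompetitive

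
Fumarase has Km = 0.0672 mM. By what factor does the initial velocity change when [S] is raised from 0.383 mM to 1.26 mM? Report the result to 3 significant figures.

The fractional saturations are [S]/(Km+[S]) = 0.383/0.4502 = 0.8507 and 1.26/1.327 = 0.9494.
v₂/v₁ is just their ratio: 0.9494/0.8507 = 1.12.

1.12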